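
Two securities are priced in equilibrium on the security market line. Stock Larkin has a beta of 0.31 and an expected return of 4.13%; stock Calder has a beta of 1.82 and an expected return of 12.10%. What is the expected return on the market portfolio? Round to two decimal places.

Both satisfy E(R) = R_f + β·MRP, so the slope of the SML is
MRP = (12.10% − 4.13%) / (1.82 − 0.31) = 7.97% / 1.51 = 5.2781%
R_f = E(R_Larkin) − β_Larkin·MRP = 4.13% − 0.31 × 5.2781% = 2.4938%
E(R_m) = R_f + MRP = 2.4938% + 5.2781% = 7.77%

7.77%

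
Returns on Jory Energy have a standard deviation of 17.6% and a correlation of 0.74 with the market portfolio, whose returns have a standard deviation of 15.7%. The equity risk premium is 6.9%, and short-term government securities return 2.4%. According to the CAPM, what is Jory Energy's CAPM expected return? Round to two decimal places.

8.12%

β = ρ × σ_i / σ_m = 0.74 × 17.6% / 15.7% = 0.8296
E(R) = 2.4% + 0.8296 × 6.9% = 8.12%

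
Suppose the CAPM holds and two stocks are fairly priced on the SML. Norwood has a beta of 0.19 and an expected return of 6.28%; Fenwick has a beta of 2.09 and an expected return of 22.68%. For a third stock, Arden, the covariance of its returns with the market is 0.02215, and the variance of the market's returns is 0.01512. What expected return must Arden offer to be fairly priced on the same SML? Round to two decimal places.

17.28%

MRP = (22.68% − 6.28%) / (2.09 − 0.19) = 8.6316%
R_f = 6.28% − 0.19 × 8.6316% = 4.6400%
β_Arden = Cov / Var(R_m) = 0.02215 / 0.01512 = 1.4649
E(R_Arden) = R_f + β × MRP = 4.6400% + 1.4649 × 8.6316% = 17.28%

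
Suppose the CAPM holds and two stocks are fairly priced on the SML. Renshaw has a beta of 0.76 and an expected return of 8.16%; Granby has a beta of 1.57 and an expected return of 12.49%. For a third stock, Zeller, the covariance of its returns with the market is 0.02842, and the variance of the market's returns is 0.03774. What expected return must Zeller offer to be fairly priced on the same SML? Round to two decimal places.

MRP = (12.49% − 8.16%) / (1.57 − 0.76) = 5.3457%
R_f = 8.16% − 0.76 × 5.3457% = 4.0973%
β_Zeller = Cov / Var(R_m) = 0.02842 / 0.03774 = 0.7530
E(R_Zeller) = R_f + β × MRP = 4.0973% + 0.7530 × 5.3457% = 8.12%

8.12%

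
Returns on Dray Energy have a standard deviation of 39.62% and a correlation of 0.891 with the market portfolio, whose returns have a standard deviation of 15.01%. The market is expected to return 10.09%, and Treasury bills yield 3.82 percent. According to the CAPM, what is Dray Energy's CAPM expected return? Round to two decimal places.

β = ρ × σ_i / σ_m = 0.891 × 39.62% / 15.01% = 2.3519
MRP = 10.09% − 3.82% = 6.27%
E(R) = 3.82% + 2.3519 × 6.27% = 18.57%

18.57%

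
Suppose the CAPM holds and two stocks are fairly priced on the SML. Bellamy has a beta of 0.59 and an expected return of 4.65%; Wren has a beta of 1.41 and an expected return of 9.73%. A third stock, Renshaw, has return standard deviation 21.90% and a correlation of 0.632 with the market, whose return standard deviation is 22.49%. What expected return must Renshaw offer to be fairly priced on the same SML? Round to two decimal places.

4.81%

MRP = (9.73% − 4.65%) / (1.41 − 0.59) = 6.1951%
R_f = 4.65% − 0.59 × 6.1951% = 0.9949%
β_Renshaw = ρ·σ_i/σ_m = 0.632 × 21.90 / 22.49 = 0.6154
E(R_Renshaw) = R_f + β × MRP = 0.9949% + 0.6154 × 6.1951% = 4.81%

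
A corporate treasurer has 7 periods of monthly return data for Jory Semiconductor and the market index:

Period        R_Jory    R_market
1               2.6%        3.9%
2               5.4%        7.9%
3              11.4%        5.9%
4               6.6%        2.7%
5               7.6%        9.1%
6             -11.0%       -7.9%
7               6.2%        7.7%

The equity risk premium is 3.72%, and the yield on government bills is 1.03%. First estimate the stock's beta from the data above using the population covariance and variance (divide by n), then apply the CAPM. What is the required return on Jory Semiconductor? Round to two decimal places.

Mean R_i = (2.6 + 5.4 + 11.4 + 6.6 + 7.6 − 11.0 + 6.2) / 7 = 4.1143%
Mean R_m = (3.9 + 7.9 + 5.9 + 2.7 + 9.1 − 7.9 + 7.7) / 7 = 4.1857%
Σ(R_i − R̄_i)(R_m − R̄_m) = 221.1314  ⇒  Cov = 221.1314 / 7 = 31.5902
Σ(R_m − R̄_m)² = 201.5886  ⇒  Var(R_m) = 201.5886 / 7 = 28.7984
β = Cov / Var(R_m) = 31.5902 / 28.7984 = 1.0969
E(R) = R_f + β × MRP = 1.03% + 1.0969 × 3.72% = 5.11%

5.11%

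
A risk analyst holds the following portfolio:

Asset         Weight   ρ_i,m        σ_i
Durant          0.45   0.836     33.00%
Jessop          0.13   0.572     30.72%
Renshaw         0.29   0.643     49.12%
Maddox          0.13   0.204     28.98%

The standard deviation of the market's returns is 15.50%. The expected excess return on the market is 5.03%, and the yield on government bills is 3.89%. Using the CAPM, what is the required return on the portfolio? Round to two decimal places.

β_Durant = 0.836 × 33.00% / 15.50% = 1.7799
β_Jessop = 0.572 × 30.72% / 15.50% = 1.1337
β_Renshaw = 0.643 × 49.12% / 15.50% = 2.0377
β_Maddox = 0.204 × 28.98% / 15.50% = 0.3814
β_P = Σ w_i β_i = 0.45×1.7799 + 0.13×1.1337 + 0.29×2.0377 + 0.13×0.3814 = 1.5889
E(R_P) = R_f + β_P × MRP = 3.89% + 1.5889 × 5.03% = 11.88%

11.88%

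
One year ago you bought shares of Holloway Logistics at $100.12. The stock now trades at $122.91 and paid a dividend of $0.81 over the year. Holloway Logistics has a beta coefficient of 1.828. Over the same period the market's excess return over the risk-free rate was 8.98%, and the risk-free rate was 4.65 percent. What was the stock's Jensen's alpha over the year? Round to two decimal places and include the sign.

Realised HPR = (P1 + D1 − P0) / P0 = (122.91 + 0.81 − 100.12) / 100.12 = 23.60 / 100.12 = 23.5717%
CAPM required = R_f + β·MRP = 4.65% + 1.828 × 8.98% = 21.06544%
α = realised − required = 23.5717% − 21.06544% = +2.51%

+2.51%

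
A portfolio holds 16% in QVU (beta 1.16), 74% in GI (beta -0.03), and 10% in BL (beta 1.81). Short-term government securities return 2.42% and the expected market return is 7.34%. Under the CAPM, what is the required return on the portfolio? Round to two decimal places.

β_P = Σ w_i β_i = 0.16×1.16 + 0.74×-0.03 + 0.10×1.81 = 0.3444
MRP = 7.34% − 2.42% = 4.92%
E(R_P) = R_f + β_P × MRP = 2.42% + 0.3444 × 4.92% = 4.11%

4.11%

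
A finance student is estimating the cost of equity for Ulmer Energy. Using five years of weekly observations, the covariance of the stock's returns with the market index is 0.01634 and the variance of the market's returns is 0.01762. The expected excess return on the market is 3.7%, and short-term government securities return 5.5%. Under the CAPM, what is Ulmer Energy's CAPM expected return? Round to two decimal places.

8.93%

β = Cov(R_i, R_m) / Var(R_m) = 0.01634 / 0.01762 = 0.9274
E(R) = R_f + β × MRP = 5.5% + 0.9274 × 3.7% = 8.93%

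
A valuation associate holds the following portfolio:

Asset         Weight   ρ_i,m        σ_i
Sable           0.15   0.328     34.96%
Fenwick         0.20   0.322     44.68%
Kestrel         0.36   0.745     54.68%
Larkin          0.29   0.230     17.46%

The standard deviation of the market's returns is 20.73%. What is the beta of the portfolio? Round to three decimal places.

β_Sable = 0.328 × 34.96% / 20.73% = 0.5532
β_Fenwick = 0.322 × 44.68% / 20.73% = 0.6940
β_Kestrel = 0.745 × 54.68% / 20.73% = 1.9651
β_Larkin = 0.230 × 17.46% / 20.73% = 0.1937
β_P = Σ w_i β_i = 0.15×0.5532 + 0.20×0.6940 + 0.36×1.9651 + 0.29×0.1937 = 0.9854

0.985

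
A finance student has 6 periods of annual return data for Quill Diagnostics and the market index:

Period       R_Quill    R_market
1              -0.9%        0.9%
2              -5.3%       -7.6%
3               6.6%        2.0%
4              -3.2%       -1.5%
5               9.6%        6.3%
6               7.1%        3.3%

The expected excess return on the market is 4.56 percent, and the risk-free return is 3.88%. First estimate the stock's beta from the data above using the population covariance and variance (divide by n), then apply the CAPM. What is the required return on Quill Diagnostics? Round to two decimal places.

Mean R_i = (-0.9 − 5.3 + 6.6 − 3.2 + 9.6 + 7.1) / 6 = 2.3167%
Mean R_m = (0.9 − 7.6 + 2.0 − 1.5 + 6.3 + 3.3) / 6 = 0.5667%
Σ(R_i − R̄_i)(R_m − R̄_m) = 133.5033  ⇒  Cov = 133.5033 / 6 = 22.2506
Σ(R_m − R̄_m)² = 113.4733  ⇒  Var(R_m) = 113.4733 / 6 = 18.9122
β = Cov / Var(R_m) = 22.2506 / 18.9122 = 1.1765
E(R) = R_f + β × MRP = 3.88% + 1.1765 × 4.56% = 9.24%

9.24%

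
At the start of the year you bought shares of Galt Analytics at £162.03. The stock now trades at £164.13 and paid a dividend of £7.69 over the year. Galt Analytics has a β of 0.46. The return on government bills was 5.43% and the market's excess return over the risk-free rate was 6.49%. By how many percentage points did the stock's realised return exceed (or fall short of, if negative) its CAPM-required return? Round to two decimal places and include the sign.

-2.37%

Realised HPR = (P1 + D1 − P0) / P0 = (164.13 + 7.69 − 162.03) / 162.03 = 9.79 / 162.03 = 6.0421%
CAPM required = R_f + β·MRP = 5.43% + 0.46 × 6.49% = 8.4154%
α = realised − required = 6.0421% − 8.4154% = -2.37%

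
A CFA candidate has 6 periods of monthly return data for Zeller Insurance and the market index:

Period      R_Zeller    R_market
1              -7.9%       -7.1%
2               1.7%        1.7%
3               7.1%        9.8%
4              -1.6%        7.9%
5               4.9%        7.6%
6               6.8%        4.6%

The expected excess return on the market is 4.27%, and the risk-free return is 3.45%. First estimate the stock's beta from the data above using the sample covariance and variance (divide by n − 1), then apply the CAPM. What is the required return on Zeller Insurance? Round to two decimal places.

6.58%

Mean R_i = (-7.9 + 1.7 + 7.1 − 1.6 + 4.9 + 6.8) / 6 = 1.8333%
Mean R_m = (-7.1 + 1.7 + 9.8 + 7.9 + 7.6 + 4.6) / 6 = 4.0833%
Σ(R_i − R̄_i)(R_m − R̄_m) = 139.5233  ⇒  Cov = 139.5233 / 5 = 27.9047
Σ(R_m − R̄_m)² = 190.6283  ⇒  Var(R_m) = 190.6283 / 5 = 38.1257
β = Cov / Var(R_m) = 27.9047 / 38.1257 = 0.7319
E(R) = R_f + β × MRP = 3.45% + 0.7319 × 4.27% = 6.58%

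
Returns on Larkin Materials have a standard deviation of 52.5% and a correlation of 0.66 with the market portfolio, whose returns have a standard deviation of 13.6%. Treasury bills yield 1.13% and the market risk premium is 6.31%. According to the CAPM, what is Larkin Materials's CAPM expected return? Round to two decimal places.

17.21%

β = ρ × σ_i / σ_m = 0.66 × 52.5% / 13.6% = 2.5478
E(R) = 1.13% + 2.5478 × 6.31% = 17.21%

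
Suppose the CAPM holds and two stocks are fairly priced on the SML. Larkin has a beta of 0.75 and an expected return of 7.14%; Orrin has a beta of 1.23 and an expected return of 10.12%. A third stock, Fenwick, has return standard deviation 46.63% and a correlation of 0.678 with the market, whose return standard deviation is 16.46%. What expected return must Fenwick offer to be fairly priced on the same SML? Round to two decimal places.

MRP = (10.12% − 7.14%) / (1.23 − 0.75) = 6.2083%
R_f = 7.14% − 0.75 × 6.2083% = 2.4838%
β_Fenwick = ρ·σ_i/σ_m = 0.678 × 46.63 / 16.46 = 1.9207
E(R_Fenwick) = R_f + β × MRP = 2.4838% + 1.9207 × 6.2083% = 14.41%

14.41%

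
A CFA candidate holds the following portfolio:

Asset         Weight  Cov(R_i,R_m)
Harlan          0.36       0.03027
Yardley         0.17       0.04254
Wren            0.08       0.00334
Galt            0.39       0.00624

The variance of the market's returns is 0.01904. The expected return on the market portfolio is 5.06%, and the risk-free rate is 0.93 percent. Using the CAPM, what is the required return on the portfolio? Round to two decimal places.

β_Harlan = 0.03027 / 0.01904 = 1.5898
β_Yardley = 0.04254 / 0.01904 = 2.2342
β_Wren = 0.00334 / 0.01904 = 0.1754
β_Galt = 0.00624 / 0.01904 = 0.3277
β_P = Σ w_i β_i = 0.36×1.5898 + 0.17×2.2342 + 0.08×0.1754 + 0.39×0.3277 = 1.0940
MRP = 5.06% − 0.93% = 4.13%
E(R_P) = R_f + β_P × MRP = 0.93% + 1.0940 × 4.13% = 5.45%

5.45%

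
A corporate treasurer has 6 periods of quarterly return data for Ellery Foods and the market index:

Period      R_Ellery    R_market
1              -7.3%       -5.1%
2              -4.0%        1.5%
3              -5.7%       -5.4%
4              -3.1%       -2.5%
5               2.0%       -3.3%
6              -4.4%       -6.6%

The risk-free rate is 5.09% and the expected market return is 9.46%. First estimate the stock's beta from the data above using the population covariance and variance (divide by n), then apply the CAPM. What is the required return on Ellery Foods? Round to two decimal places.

Mean R_i = (-7.3 − 4.0 − 5.7 − 3.1 + 2.0 − 4.4) / 6 = -3.7500%
Mean R_m = (-5.1 + 1.5 − 5.4 − 2.5 − 3.3 − 6.6) / 6 = -3.5667%
Σ(R_i − R̄_i)(R_m − R̄_m) = 11.9500  ⇒  Cov = 11.9500 / 6 = 1.9917
Σ(R_m − R̄_m)² = 41.7933  ⇒  Var(R_m) = 41.7933 / 6 = 6.9656
β = Cov / Var(R_m) = 1.9917 / 6.9656 = 0.2859
MRP = 9.46% − 5.09% = 4.37%
E(R) = R_f + β × MRP = 5.09% + 0.2859 × 4.37% = 6.34%

6.34%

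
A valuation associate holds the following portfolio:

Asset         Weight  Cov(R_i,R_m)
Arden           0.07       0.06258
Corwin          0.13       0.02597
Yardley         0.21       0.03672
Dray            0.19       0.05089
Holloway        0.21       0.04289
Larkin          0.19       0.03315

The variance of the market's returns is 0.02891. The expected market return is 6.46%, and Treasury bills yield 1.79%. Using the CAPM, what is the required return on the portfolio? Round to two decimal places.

8.32%

β_Arden = 0.06258 / 0.02891 = 2.1646
β_Corwin = 0.02597 / 0.02891 = 0.8983
β_Yardley = 0.03672 / 0.02891 = 1.2701
β_Dray = 0.05089 / 0.02891 = 1.7603
β_Holloway = 0.04289 / 0.02891 = 1.4836
β_Larkin = 0.03315 / 0.02891 = 1.1467
β_P = Σ w_i β_i = 0.07×2.1646 + 0.13×0.8983 + 0.21×1.2701 + 0.19×1.7603 + 0.21×1.4836 + 0.19×1.1467 = 1.3989
MRP = 6.46% − 1.79% = 4.67%
E(R_P) = R_f + β_P × MRP = 1.79% + 1.3989 × 4.67% = 8.32%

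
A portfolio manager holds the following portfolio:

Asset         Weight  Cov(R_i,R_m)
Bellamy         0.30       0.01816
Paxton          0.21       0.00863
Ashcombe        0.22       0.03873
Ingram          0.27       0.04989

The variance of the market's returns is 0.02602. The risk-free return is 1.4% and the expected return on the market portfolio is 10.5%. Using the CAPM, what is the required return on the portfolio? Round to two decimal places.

11.63%

β_Bellamy = 0.01816 / 0.02602 = 0.6979
β_Paxton = 0.00863 / 0.02602 = 0.3317
β_Ashcombe = 0.03873 / 0.02602 = 1.4885
β_Ingram = 0.04989 / 0.02602 = 1.9174
β_P = Σ w_i β_i = 0.30×0.6979 + 0.21×0.3317 + 0.22×1.4885 + 0.27×1.9174 = 1.1242
MRP = 10.5% − 1.4% = 9.10%
E(R_P) = R_f + β_P × MRP = 1.4% + 1.1242 × 9.1% = 11.63%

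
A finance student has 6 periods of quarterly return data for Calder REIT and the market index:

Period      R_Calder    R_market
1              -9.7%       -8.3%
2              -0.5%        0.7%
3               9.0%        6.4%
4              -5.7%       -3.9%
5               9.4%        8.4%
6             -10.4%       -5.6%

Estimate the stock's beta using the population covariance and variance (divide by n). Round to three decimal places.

1.298

Mean R_i = (-9.7 − 0.5 + 9.0 − 5.7 + 9.4 − 10.4) / 6 = -1.3167%
Mean R_m = (-8.3 + 0.7 + 6.4 − 3.9 + 8.4 − 5.6) / 6 = -0.3833%
Σ(R_i − R̄_i)(R_m − R̄_m) = 294.1617  ⇒  Cov = 294.1617 / 6 = 49.0270
Σ(R_m − R̄_m)² = 226.5883  ⇒  Var(R_m) = 226.5883 / 6 = 37.7647
β = Cov / Var(R_m) = 49.0270 / 37.7647 = 1.2982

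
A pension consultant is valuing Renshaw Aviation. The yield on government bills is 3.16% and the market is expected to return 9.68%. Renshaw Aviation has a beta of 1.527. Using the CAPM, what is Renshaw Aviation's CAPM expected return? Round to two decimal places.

13.12%

Market risk premium = E(R_m) − R_f = 9.68% − 3.16% = 6.52%
E(R) = R_f + β × MRP = 3.16% + 1.527 × 6.52% = 13.12%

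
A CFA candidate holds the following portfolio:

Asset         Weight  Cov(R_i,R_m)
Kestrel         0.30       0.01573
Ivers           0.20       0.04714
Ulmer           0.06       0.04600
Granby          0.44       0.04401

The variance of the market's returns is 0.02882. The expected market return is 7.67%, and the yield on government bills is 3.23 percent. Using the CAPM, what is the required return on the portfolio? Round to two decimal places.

8.82%

β_Kestrel = 0.01573 / 0.02882 = 0.5458
β_Ivers = 0.04714 / 0.02882 = 1.6357
β_Ulmer = 0.04600 / 0.02882 = 1.5961
β_Granby = 0.04401 / 0.02882 = 1.5271
β_P = Σ w_i β_i = 0.30×0.5458 + 0.20×1.6357 + 0.06×1.5961 + 0.44×1.5271 = 1.2586
MRP = 7.67% − 3.23% = 4.44%
E(R_P) = R_f + β_P × MRP = 3.23% + 1.2586 × 4.44% = 8.82%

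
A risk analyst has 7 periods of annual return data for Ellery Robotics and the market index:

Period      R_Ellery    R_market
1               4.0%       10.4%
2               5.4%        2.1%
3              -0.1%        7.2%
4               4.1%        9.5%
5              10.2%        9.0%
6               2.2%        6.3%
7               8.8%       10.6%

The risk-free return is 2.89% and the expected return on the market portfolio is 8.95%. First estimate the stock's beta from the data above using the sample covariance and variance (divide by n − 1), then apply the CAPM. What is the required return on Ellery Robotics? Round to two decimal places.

Mean R_i = (4.0 + 5.4 − 0.1 + 4.1 + 10.2 + 2.2 + 8.8) / 7 = 4.9429%
Mean R_m = (10.4 + 2.1 + 7.2 + 9.5 + 9.0 + 6.3 + 10.6) / 7 = 7.8714%
Σ(R_i − R̄_i)(R_m − R̄_m) = 17.7586  ⇒  Cov = 17.7586 / 6 = 2.9598
Σ(R_m − R̄_m)² = 53.9943  ⇒  Var(R_m) = 53.9943 / 6 = 8.9991
β = Cov / Var(R_m) = 2.9598 / 8.9991 = 0.3289
MRP = 8.95% − 2.89% = 6.06%
E(R) = R_f + β × MRP = 2.89% + 0.3289 × 6.06% = 4.88%

4.88%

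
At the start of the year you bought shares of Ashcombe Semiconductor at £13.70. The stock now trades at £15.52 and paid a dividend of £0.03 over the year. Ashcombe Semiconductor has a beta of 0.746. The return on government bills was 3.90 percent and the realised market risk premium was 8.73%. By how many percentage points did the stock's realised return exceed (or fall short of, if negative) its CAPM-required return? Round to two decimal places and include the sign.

+3.09%

Realised HPR = (P1 + D1 − P0) / P0 = (15.52 + 0.03 − 13.70) / 13.70 = 1.85 / 13.70 = 13.5036%
CAPM required = R_f + β·MRP = 3.90% + 0.746 × 8.73% = 10.41258%
α = realised − required = 13.5036% − 10.41258% = +3.09%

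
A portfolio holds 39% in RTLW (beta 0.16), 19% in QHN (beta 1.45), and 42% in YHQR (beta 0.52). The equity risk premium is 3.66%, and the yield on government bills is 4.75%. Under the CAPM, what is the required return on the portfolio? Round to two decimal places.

β_P = Σ w_i β_i = 0.39×0.16 + 0.19×1.45 + 0.42×0.52 = 0.5563
E(R_P) = R_f + β_P × MRP = 4.75% + 0.5563 × 3.66% = 6.79%

6.79%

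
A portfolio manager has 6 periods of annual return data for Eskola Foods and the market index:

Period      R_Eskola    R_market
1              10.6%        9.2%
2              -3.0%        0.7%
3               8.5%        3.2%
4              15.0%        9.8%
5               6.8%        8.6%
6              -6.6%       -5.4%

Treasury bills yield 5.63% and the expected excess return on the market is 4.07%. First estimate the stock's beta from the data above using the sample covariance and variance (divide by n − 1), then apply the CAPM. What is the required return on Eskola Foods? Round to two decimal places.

Mean R_i = (10.6 − 3.0 + 8.5 + 15.0 + 6.8 − 6.6) / 6 = 5.2167%
Mean R_m = (9.2 + 0.7 + 3.2 + 9.8 + 8.6 − 5.4) / 6 = 4.3500%
Σ(R_i − R̄_i)(R_m − R̄_m) = 227.5850  ⇒  Cov = 227.5850 / 5 = 45.5170
Σ(R_m − R̄_m)² = 180.9950  ⇒  Var(R_m) = 180.9950 / 5 = 36.1990
β = Cov / Var(R_m) = 45.5170 / 36.1990 = 1.2574
E(R) = R_f + β × MRP = 5.63% + 1.2574 × 4.07% = 10.75%

10.75%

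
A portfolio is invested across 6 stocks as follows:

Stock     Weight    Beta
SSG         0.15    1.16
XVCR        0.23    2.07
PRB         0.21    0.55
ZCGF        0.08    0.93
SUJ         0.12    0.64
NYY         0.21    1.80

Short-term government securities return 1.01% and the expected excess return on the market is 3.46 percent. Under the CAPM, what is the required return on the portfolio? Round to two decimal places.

5.49%

β_P = Σ w_i β_i = 0.15×1.16 + 0.23×2.07 + 0.21×0.55 + 0.08×0.93 + 0.12×0.64 + 0.21×1.80 = 1.2948
E(R_P) = R_f + β_P × MRP = 1.01% + 1.2948 × 3.46% = 5.49%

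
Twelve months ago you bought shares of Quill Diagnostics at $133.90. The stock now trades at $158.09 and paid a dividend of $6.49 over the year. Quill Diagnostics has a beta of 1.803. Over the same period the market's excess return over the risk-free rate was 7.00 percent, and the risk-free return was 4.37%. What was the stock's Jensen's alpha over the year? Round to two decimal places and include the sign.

+5.92%

Realised HPR = (P1 + D1 − P0) / P0 = (158.09 + 6.49 − 133.90) / 133.90 = 30.68 / 133.90 = 22.9126%
CAPM required = R_f + β·MRP = 4.37% + 1.803 × 7.00% = 16.99100%
α = realised − required = 22.9126% − 16.99100% = +5.92%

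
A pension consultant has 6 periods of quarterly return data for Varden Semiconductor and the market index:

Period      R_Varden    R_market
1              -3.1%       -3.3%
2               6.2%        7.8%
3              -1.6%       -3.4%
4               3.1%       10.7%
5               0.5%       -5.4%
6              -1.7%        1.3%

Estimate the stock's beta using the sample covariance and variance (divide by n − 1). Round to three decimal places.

0.402

Mean R_i = (-3.1 + 6.2 − 1.6 + 3.1 + 0.5 − 1.7) / 6 = 0.5667%
Mean R_m = (-3.3 + 7.8 − 3.4 + 10.7 − 5.4 + 1.3) / 6 = 1.2833%
Σ(R_i − R̄_i)(R_m − R̄_m) = 87.9267  ⇒  Cov = 87.9267 / 5 = 17.5853
Σ(R_m − R̄_m)² = 218.7483  ⇒  Var(R_m) = 218.7483 / 5 = 43.7497
β = Cov / Var(R_m) = 17.5853 / 43.7497 = 0.4020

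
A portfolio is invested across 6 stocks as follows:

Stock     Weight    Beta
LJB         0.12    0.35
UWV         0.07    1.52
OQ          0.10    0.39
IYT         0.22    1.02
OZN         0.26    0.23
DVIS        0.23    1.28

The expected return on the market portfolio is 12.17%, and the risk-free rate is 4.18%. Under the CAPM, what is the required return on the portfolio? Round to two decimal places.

10.30%

β_P = Σ w_i β_i = 0.12×0.35 + 0.07×1.52 + 0.10×0.39 + 0.22×1.02 + 0.26×0.23 + 0.23×1.28 = 0.7660
MRP = 12.17% − 4.18% = 7.99%
E(R_P) = R_f + β_P × MRP = 4.18% + 0.7660 × 7.99% = 10.30%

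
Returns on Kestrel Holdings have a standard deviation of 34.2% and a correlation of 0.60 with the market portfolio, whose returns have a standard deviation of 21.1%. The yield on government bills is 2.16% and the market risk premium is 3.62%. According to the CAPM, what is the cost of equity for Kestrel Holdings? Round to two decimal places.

5.68%

β = ρ × σ_i / σ_m = 0.60 × 34.2% / 21.1% = 0.9725
E(R) = 2.16% + 0.9725 × 3.62% = 5.68%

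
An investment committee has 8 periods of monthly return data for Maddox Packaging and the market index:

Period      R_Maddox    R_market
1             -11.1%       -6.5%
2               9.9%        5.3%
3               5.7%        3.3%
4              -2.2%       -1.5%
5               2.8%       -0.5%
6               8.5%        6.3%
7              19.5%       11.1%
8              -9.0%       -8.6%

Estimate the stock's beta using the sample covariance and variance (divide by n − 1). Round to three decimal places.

Mean R_i = (-11.1 + 9.9 + 5.7 − 2.2 + 2.8 + 8.5 + 19.5 − 9.0) / 8 = 3.0125%
Mean R_m = (-6.5 + 5.3 + 3.3 − 1.5 − 0.5 + 6.3 + 11.1 − 8.6) / 8 = 1.1125%
Σ(R_i − R̄_i)(R_m − R̄_m) = 465.9188  ⇒  Cov = 465.9188 / 7 = 66.5598
Σ(R_m − R̄_m)² = 310.6888  ⇒  Var(R_m) = 310.6888 / 7 = 44.3841
β = Cov / Var(R_m) = 66.5598 / 44.3841 = 1.4996

1.500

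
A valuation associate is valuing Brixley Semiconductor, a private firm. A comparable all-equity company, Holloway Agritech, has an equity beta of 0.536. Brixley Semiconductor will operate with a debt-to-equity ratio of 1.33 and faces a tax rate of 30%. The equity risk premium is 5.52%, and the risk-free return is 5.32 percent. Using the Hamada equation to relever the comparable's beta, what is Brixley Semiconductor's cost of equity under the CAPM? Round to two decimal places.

11.03%

β_L = β_U × [1 + (1 − t)(D/E)] = 0.536 × [1 + (1 − 0.30) × 1.33]
    = 0.536 × [1 + 0.70 × 1.33] = 0.536 × 1.9310 = 1.0350
E(R) = R_f + β_L × MRP = 5.32% + 1.0350 × 5.52% = 11.03%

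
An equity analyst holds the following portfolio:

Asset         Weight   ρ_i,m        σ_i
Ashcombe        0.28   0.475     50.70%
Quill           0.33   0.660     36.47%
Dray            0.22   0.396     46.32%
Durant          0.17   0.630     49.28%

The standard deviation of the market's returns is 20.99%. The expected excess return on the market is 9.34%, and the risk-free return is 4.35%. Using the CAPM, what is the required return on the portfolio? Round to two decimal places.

β_Ashcombe = 0.475 × 50.70% / 20.99% = 1.1473
β_Quill = 0.660 × 36.47% / 20.99% = 1.1467
β_Dray = 0.396 × 46.32% / 20.99% = 0.8739
β_Durant = 0.630 × 49.28% / 20.99% = 1.4791
β_P = Σ w_i β_i = 0.28×1.1473 + 0.33×1.1467 + 0.22×0.8739 + 0.17×1.4791 = 1.1434
E(R_P) = R_f + β_P × MRP = 4.35% + 1.1434 × 9.34% = 15.03%

15.03%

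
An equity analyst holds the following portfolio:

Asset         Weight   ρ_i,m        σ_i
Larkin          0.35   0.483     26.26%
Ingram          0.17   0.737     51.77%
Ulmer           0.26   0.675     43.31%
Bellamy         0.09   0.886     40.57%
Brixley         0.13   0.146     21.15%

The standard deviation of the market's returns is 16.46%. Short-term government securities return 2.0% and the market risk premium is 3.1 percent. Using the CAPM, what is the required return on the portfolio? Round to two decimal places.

6.17%

β_Larkin = 0.483 × 26.26% / 16.46% = 0.7706
β_Ingram = 0.737 × 51.77% / 16.46% = 2.3180
β_Ulmer = 0.675 × 43.31% / 16.46% = 1.7761
β_Bellamy = 0.886 × 40.57% / 16.46% = 2.1838
β_Brixley = 0.146 × 21.15% / 16.46% = 0.1876
β_P = Σ w_i β_i = 0.35×0.7706 + 0.17×2.3180 + 0.26×1.7761 + 0.09×2.1838 + 0.13×0.1876 = 1.3465
E(R_P) = R_f + β_P × MRP = 2.0% + 1.3465 × 3.1% = 6.17%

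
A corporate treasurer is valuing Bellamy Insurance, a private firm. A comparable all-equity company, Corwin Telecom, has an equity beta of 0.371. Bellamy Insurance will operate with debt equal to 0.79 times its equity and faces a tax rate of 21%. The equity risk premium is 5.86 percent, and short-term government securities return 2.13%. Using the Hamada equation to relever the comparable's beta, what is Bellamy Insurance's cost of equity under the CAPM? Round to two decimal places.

β_L = β_U × [1 + (1 − t)(D/E)] = 0.371 × [1 + (1 − 0.21) × 0.79]
    = 0.371 × [1 + 0.79 × 0.79] = 0.371 × 1.6241 = 0.6025
E(R) = R_f + β_L × MRP = 2.13% + 0.6025 × 5.86% = 5.66%

5.66%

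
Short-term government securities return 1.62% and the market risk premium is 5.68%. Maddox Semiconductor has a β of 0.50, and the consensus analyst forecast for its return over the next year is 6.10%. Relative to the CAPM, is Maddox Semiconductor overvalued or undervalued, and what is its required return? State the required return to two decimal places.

Undervalued; required return 4.46%

Required return = R_f + β·MRP = 1.62% + 0.50 × 5.68% = 4.46%
Forecast 6.10% > required 4.46% → the stock plots above the SML → undervalued.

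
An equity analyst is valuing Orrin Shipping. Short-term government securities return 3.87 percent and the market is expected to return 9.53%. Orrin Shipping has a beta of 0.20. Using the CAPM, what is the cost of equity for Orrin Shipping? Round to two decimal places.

Market risk premium = E(R_m) − R_f = 9.53% − 3.87% = 5.66%
E(R) = R_f + β × MRP = 3.87% + 0.20 × 5.66% = 5.00%

5.00%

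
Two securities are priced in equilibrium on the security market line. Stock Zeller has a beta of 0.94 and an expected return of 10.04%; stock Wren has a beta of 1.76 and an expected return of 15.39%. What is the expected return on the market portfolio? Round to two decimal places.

10.43%

Both satisfy E(R) = R_f + β·MRP, so the slope of the SML is
MRP = (15.39% − 10.04%) / (1.76 − 0.94) = 5.35% / 0.82 = 6.5244%
R_f = E(R_Zeller) − β_Zeller·MRP = 10.04% − 0.94 × 6.5244% = 3.9071%
E(R_m) = R_f + MRP = 3.9071% + 6.5244% = 10.43%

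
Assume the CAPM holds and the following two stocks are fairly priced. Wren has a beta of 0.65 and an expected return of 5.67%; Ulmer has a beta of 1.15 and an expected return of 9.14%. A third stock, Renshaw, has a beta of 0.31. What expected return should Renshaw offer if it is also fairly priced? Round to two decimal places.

3.31%

MRP (SML slope) = (9.14% − 5.67%) / (1.15 − 0.65) = 3.47% / 0.50 = 6.9400%
R_f (intercept) = 5.67% − 0.65 × 6.9400% = 1.1590%
E(R_Renshaw) = R_f + β × MRP = 1.1590% + 0.31 × 6.9400% = 3.31%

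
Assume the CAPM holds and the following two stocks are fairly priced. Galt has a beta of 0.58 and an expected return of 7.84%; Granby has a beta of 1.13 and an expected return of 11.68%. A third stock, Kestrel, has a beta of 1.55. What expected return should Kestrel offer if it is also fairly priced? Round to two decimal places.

MRP (SML slope) = (11.68% − 7.84%) / (1.13 − 0.58) = 3.84% / 0.55 = 6.9818%
R_f (intercept) = 7.84% − 0.58 × 6.9818% = 3.7906%
E(R_Kestrel) = R_f + β × MRP = 3.7906% + 1.55 × 6.9818% = 14.61%

14.61%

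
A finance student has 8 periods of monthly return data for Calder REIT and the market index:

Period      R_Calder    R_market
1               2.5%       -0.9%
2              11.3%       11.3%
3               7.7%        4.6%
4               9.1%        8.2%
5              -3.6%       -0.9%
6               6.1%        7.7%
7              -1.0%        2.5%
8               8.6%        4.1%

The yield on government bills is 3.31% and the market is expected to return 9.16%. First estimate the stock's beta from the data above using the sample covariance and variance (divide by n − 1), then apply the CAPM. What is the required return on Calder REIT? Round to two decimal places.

9.14%

Mean R_i = (2.5 + 11.3 + 7.7 + 9.1 − 3.6 + 6.1 − 1.0 + 8.6) / 8 = 5.0875%
Mean R_m = (-0.9 + 11.3 + 4.6 + 8.2 − 0.9 + 7.7 + 2.5 + 4.1) / 8 = 4.5750%
Σ(R_i − R̄_i)(R_m − R̄_m) = 132.2475  ⇒  Cov = 132.2475 / 7 = 18.8925
Σ(R_m − R̄_m)² = 132.6150  ⇒  Var(R_m) = 132.6150 / 7 = 18.9450
β = Cov / Var(R_m) = 18.8925 / 18.9450 = 0.9972
MRP = 9.16% − 3.31% = 5.85%
E(R) = R_f + β × MRP = 3.31% + 0.9972 × 5.85% = 9.14%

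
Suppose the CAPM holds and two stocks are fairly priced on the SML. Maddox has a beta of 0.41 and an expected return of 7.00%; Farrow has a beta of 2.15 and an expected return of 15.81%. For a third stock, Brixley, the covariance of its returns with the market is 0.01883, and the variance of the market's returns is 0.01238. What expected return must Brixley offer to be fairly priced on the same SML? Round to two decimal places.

MRP = (15.81% − 7.00%) / (2.15 − 0.41) = 5.0632%
R_f = 7.00% − 0.41 × 5.0632% = 4.9241%
β_Brixley = Cov / Var(R_m) = 0.01883 / 0.01238 = 1.5210
E(R_Brixley) = R_f + β × MRP = 4.9241% + 1.5210 × 5.0632% = 12.63%

12.63%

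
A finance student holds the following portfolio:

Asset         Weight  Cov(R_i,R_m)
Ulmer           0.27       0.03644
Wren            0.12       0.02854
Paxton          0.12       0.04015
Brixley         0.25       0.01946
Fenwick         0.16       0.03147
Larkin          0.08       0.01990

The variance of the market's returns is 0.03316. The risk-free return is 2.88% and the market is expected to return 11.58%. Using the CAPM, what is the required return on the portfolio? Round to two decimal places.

10.64%

β_Ulmer = 0.03644 / 0.03316 = 1.0989
β_Wren = 0.02854 / 0.03316 = 0.8607
β_Paxton = 0.04015 / 0.03316 = 1.2108
β_Brixley = 0.01946 / 0.03316 = 0.5869
β_Fenwick = 0.03147 / 0.03316 = 0.9490
β_Larkin = 0.01990 / 0.03316 = 0.6001
β_P = Σ w_i β_i = 0.27×1.0989 + 0.12×0.8607 + 0.12×1.2108 + 0.25×0.5869 + 0.16×0.9490 + 0.08×0.6001 = 0.8919
MRP = 11.58% − 2.88% = 8.70%
E(R_P) = R_f + β_P × MRP = 2.88% + 0.8919 × 8.70% = 10.64%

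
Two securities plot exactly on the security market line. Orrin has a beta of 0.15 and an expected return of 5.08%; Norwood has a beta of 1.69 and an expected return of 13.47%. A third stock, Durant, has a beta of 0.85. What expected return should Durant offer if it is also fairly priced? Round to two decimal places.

MRP (SML slope) = (13.47% − 5.08%) / (1.69 − 0.15) = 8.39% / 1.54 = 5.4481%
R_f (intercept) = 5.08% − 0.15 × 5.4481% = 4.2628%
E(R_Durant) = R_f + β × MRP = 4.2628% + 0.85 × 5.4481% = 8.89%

8.89%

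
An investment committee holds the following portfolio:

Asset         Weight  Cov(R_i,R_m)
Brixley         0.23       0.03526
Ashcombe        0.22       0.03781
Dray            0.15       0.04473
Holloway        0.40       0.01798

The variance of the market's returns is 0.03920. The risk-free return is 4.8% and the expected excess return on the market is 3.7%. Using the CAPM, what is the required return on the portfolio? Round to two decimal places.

β_Brixley = 0.03526 / 0.03920 = 0.8995
β_Ashcombe = 0.03781 / 0.03920 = 0.9645
β_Dray = 0.04473 / 0.03920 = 1.1411
β_Holloway = 0.01798 / 0.03920 = 0.4587
β_P = Σ w_i β_i = 0.23×0.8995 + 0.22×0.9645 + 0.15×1.1411 + 0.40×0.4587 = 0.7737
E(R_P) = R_f + β_P × MRP = 4.8% + 0.7737 × 3.7% = 7.66%

7.66%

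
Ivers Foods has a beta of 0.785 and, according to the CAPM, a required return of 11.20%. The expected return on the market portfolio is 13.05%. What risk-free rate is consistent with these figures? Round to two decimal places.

E(R) = R_f + β(E(R_m) − R_f) = R_f(1 − β) + β·E(R_m)
11.20% = R_f × (1 − 0.785) + 0.785 × 13.05%
11.20% = R_f × 0.215 + 10.24425%
R_f = (11.20% − 10.24425%) / 0.215 = 4.45%

4.45%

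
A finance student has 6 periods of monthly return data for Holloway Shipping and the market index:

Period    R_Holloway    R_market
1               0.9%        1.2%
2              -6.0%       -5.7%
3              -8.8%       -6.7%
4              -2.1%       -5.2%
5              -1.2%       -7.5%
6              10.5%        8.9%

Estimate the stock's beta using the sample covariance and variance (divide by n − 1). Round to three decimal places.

Mean R_i = (0.9 − 6.0 − 8.8 − 2.1 − 1.2 + 10.5) / 6 = -1.1167%
Mean R_m = (1.2 − 5.7 − 6.7 − 5.2 − 7.5 + 8.9) / 6 = -2.5000%
Σ(R_i − R̄_i)(R_m − R̄_m) = 190.8600  ⇒  Cov = 190.8600 / 5 = 38.1720
Σ(R_m − R̄_m)² = 203.8200  ⇒  Var(R_m) = 203.8200 / 5 = 40.7640
β = Cov / Var(R_m) = 38.1720 / 40.7640 = 0.9364

0.936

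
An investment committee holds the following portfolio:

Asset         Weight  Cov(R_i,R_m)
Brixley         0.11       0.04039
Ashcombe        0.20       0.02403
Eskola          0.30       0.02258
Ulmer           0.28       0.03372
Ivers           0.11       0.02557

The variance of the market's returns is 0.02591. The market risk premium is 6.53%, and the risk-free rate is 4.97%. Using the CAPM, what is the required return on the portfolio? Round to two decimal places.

β_Brixley = 0.04039 / 0.02591 = 1.5589
β_Ashcombe = 0.02403 / 0.02591 = 0.9274
β_Eskola = 0.02258 / 0.02591 = 0.8715
β_Ulmer = 0.03372 / 0.02591 = 1.3014
β_Ivers = 0.02557 / 0.02591 = 0.9869
β_P = Σ w_i β_i = 0.11×1.5589 + 0.20×0.9274 + 0.30×0.8715 + 0.28×1.3014 + 0.11×0.9869 = 1.0914
E(R_P) = R_f + β_P × MRP = 4.97% + 1.0914 × 6.53% = 12.10%

12.10%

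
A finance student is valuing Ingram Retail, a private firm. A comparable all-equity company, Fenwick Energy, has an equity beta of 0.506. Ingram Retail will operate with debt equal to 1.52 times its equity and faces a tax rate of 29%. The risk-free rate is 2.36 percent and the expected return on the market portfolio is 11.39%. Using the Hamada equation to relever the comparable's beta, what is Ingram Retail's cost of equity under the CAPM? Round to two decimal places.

11.86%

β_L = β_U × [1 + (1 − t)(D/E)] = 0.506 × [1 + (1 − 0.29) × 1.52]
    = 0.506 × [1 + 0.71 × 1.52] = 0.506 × 2.0792 = 1.0521
MRP = 11.39% − 2.36% = 9.03%
E(R) = R_f + β_L × MRP = 2.36% + 1.0521 × 9.03% = 11.86%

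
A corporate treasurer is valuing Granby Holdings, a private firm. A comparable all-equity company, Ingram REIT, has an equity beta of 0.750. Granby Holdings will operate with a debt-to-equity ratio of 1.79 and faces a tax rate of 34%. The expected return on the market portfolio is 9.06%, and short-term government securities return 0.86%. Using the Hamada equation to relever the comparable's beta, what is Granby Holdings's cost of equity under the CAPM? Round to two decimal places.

14.28%

β_L = β_U × [1 + (1 − t)(D/E)] = 0.750 × [1 + (1 − 0.34) × 1.79]
    = 0.750 × [1 + 0.66 × 1.79] = 0.750 × 2.1814 = 1.6361
MRP = 9.06% − 0.86% = 8.20%
E(R) = R_f + β_L × MRP = 0.86% + 1.6361 × 8.20% = 14.28%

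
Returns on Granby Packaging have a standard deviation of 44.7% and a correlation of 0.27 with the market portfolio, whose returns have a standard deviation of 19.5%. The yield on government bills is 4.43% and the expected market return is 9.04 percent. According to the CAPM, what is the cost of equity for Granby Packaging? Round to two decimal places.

β = ρ × σ_i / σ_m = 0.27 × 44.7% / 19.5% = 0.6189
MRP = 9.04% − 4.43% = 4.61%
E(R) = 4.43% + 0.6189 × 4.61% = 7.28%

7.28%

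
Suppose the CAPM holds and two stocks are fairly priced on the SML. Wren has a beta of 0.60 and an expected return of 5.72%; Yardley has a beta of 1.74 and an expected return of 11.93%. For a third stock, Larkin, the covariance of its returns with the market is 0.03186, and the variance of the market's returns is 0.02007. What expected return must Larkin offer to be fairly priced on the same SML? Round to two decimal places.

MRP = (11.93% − 5.72%) / (1.74 − 0.60) = 5.4474%
R_f = 5.72% − 0.60 × 5.4474% = 2.4516%
β_Larkin = Cov / Var(R_m) = 0.03186 / 0.02007 = 1.5874
E(R_Larkin) = R_f + β × MRP = 2.4516% + 1.5874 × 5.4474% = 11.10%

11.10%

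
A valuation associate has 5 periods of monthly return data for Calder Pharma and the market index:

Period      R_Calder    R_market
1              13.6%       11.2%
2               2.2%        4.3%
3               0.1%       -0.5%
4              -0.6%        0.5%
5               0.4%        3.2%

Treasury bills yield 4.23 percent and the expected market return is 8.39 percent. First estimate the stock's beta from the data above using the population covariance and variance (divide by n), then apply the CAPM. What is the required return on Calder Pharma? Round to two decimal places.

9.34%

Mean R_i = (13.6 + 2.2 + 0.1 − 0.6 + 0.4) / 5 = 3.1400%
Mean R_m = (11.2 + 4.3 − 0.5 + 0.5 + 3.2) / 5 = 3.7400%
Σ(R_i − R̄_i)(R_m − R̄_m) = 103.9920  ⇒  Cov = 103.9920 / 5 = 20.7984
Σ(R_m − R̄_m)² = 84.7320  ⇒  Var(R_m) = 84.7320 / 5 = 16.9464
β = Cov / Var(R_m) = 20.7984 / 16.9464 = 1.2273
MRP = 8.39% − 4.23% = 4.16%
E(R) = R_f + β × MRP = 4.23% + 1.2273 × 4.16% = 9.34%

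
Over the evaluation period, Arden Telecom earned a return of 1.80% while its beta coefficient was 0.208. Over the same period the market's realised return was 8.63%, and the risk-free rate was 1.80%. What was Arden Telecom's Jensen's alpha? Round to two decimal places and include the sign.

-1.42%

Market excess return = 8.63% − 1.80% = 6.83%
CAPM benchmark = R_f + β(R_m − R_f) = 1.80% + 0.208 × 6.83% = 3.22064%
α = actual − benchmark = 1.80% − 3.22064% = -1.42%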